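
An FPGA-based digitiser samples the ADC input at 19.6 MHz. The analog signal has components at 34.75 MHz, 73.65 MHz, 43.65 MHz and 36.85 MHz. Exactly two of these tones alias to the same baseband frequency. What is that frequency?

4.45 MHz

fs/2 = 9.8 MHz.
34.75 MHz mod fs = 15.15 MHz.
15.15 MHz > fs/2 = 9.8 MHz, folds to fs − 15.15 MHz = 4.45 MHz.
73.65 MHz mod fs = 14.85 MHz.
14.85 MHz > fs/2 = 9.8 MHz, folds to fs − 14.85 MHz = 4.75 MHz.
43.65 MHz mod fs = 4.45 MHz.
4.45 MHz ≤ fs/2 = 9.8 MHz, appears at 4.45 MHz.
36.85 MHz mod fs = 17.25 MHz.
17.25 MHz > fs/2 = 9.8 MHz, folds to fs − 17.25 MHz = 2.35 MHz.
34.75 MHz and 43.65 MHz both map to 4.45 MHz.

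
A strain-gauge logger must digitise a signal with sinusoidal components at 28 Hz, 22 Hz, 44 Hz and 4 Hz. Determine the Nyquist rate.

Highest-frequency component: 44 Hz.
Nyquist rate = 2 × 44 Hz = 88 Hz.

88 Hz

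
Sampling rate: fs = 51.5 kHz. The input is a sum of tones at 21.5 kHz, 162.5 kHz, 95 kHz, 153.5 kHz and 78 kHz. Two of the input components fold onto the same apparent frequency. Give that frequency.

fs/2 = 25.75 kHz.
21.5 kHz ≤ fs/2 = 25.75 kHz, passes unchanged.
162.5 kHz mod fs = 8 kHz.
8 kHz ≤ fs/2 = 25.75 kHz, appears at 8 kHz.
95 kHz mod fs = 43.5 kHz.
43.5 kHz > fs/2 = 25.75 kHz, folds to fs − 43.5 kHz = 8 kHz.
153.5 kHz mod fs = 50.5 kHz.
50.5 kHz > fs/2 = 25.75 kHz, folds to fs − 50.5 kHz = 1 kHz.
78 kHz mod fs = 26.5 kHz.
26.5 kHz > fs/2 = 25.75 kHz, folds to fs − 26.5 kHz = 25 kHz.
95 kHz and 162.5 kHz both map to 8 kHz.

8 kHz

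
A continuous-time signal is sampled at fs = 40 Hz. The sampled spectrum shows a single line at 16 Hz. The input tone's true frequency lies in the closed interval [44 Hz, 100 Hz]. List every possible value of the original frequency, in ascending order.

Frequencies that alias to 16 Hz are k·fs ± 16 Hz for integer k ≥ 0.
k=0: 16 Hz.
k=1: 24 Hz, 56 Hz.
k=2: 64 Hz, 96 Hz.
k=3: 104 Hz, 136 Hz.
Within [44 Hz, 100 Hz]: 56 Hz, 64 Hz, 96 Hz.

56 Hz, 64 Hz, 96 Hz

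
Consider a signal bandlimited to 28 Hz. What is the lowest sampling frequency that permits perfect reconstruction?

Nyquist rate = 2 × 28 Hz = 56 Hz.

56 Hz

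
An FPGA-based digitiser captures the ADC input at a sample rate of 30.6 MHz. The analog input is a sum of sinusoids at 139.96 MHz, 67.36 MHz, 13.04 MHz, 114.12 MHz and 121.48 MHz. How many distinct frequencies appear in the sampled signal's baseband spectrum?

4

fs/2 = 15.3 MHz.
139.96 MHz mod fs = 17.56 MHz.
17.56 MHz > fs/2 = 15.3 MHz, folds to fs − 17.56 MHz = 13.04 MHz.
67.36 MHz mod fs = 6.16 MHz.
6.16 MHz ≤ fs/2 = 15.3 MHz, appears at 6.16 MHz.
13.04 MHz ≤ fs/2 = 15.3 MHz, passes unchanged.
114.12 MHz mod fs = 22.32 MHz.
22.32 MHz > fs/2 = 15.3 MHz, folds to fs − 22.32 MHz = 8.28 MHz.
121.48 MHz mod fs = 29.68 MHz.
29.68 MHz > fs/2 = 15.3 MHz, folds to fs − 29.68 MHz = 0.92 MHz.
Distinct values: {0.92 MHz, 6.16 MHz, 8.28 MHz, 13.04 MHz} → 4.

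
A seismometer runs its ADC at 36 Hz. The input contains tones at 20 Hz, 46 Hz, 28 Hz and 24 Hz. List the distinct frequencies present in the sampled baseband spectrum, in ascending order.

fs/2 = 18 Hz.
20 Hz > fs/2 = 18 Hz, folds to fs − 20 Hz = 16 Hz.
46 Hz mod fs = 10 Hz.
10 Hz ≤ fs/2 = 18 Hz, appears at 10 Hz.
28 Hz > fs/2 = 18 Hz, folds to fs − 28 Hz = 8 Hz.
24 Hz > fs/2 = 18 Hz, folds to fs − 24 Hz = 12 Hz.
Distinct values: {8 Hz, 10 Hz, 12 Hz, 16 Hz}.

8 Hz, 10 Hz, 12 Hz, 16 Hz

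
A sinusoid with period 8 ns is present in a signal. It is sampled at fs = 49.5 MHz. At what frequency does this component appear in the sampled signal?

23.5 MHz

T = 8 ns → f = 1/T = 125 MHz.
125 MHz mod fs = 26 MHz.
26 MHz > fs/2 = 24.75 MHz, folds to fs − 26 MHz = 23.5 MHz.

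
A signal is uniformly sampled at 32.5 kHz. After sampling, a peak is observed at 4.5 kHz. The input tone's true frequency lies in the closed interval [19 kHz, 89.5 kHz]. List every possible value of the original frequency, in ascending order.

Frequencies that alias to 4.5 kHz are k·fs ± 4.5 kHz for integer k ≥ 0.
k=0: 4.5 kHz.
k=1: 28 kHz, 37 kHz.
k=2: 60.5 kHz, 69.5 kHz.
k=3: 93 kHz, 102 kHz.
Within [19 kHz, 89.5 kHz]: 28 kHz, 37 kHz, 60.5 kHz, 69.5 kHz.

28 kHz, 37 kHz, 60.5 kHz, 69.5 kHz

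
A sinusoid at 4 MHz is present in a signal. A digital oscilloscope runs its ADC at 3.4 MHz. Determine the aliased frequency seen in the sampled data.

0.6 MHz

4 MHz mod fs = 0.6 MHz.
0.6 MHz ≤ fs/2 = 1.7 MHz, appears at 0.6 MHz.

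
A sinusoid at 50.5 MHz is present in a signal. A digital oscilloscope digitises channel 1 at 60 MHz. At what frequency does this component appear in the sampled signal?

50.5 MHz > fs/2 = 30 MHz, folds to fs − 50.5 MHz = 9.5 MHz.

9.5 MHz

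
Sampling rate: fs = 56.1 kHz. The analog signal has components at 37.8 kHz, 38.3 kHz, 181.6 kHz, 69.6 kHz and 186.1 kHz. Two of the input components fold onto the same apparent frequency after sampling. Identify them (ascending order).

38.3 kHz, 186.1 kHz

fs/2 = 28.05 kHz.
37.8 kHz > fs/2 = 28.05 kHz, folds to fs − 37.8 kHz = 18.3 kHz.
38.3 kHz > fs/2 = 28.05 kHz, folds to fs − 38.3 kHz = 17.8 kHz.
181.6 kHz mod fs = 13.3 kHz.
13.3 kHz ≤ fs/2 = 28.05 kHz, appears at 13.3 kHz.
69.6 kHz mod fs = 13.5 kHz.
13.5 kHz ≤ fs/2 = 28.05 kHz, appears at 13.5 kHz.
186.1 kHz mod fs = 17.8 kHz.
17.8 kHz ≤ fs/2 = 28.05 kHz, appears at 17.8 kHz.
38.3 kHz and 186.1 kHz both map to 17.8 kHz.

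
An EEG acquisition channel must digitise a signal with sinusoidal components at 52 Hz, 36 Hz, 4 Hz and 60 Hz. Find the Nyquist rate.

120 Hz

Highest-frequency component: 60 Hz.
Nyquist rate = 2 × 60 Hz = 120 Hz.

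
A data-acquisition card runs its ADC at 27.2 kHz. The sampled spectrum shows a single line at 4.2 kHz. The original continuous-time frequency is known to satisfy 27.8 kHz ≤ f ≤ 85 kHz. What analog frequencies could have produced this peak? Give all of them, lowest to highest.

31.4 kHz, 50.2 kHz, 58.6 kHz, 77.4 kHz

Frequencies that alias to 4.2 kHz are k·fs ± 4.2 kHz for integer k ≥ 0.
k=0: 4.2 kHz.
k=1: 23 kHz, 31.4 kHz.
k=2: 50.2 kHz, 58.6 kHz.
k=3: 77.4 kHz, 85.8 kHz.
k=4: 104.6 kHz, 113 kHz.
Within [27.8 kHz, 85 kHz]: 31.4 kHz, 50.2 kHz, 58.6 kHz, 77.4 kHz.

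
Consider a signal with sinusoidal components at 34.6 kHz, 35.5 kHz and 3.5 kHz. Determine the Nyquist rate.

71 kHz

Highest-frequency component: 35.5 kHz.
Nyquist rate = 2 × 35.5 kHz = 71 kHz.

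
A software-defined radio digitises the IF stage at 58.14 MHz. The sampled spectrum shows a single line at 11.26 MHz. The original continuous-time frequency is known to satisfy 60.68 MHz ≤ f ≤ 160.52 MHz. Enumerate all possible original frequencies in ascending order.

69.4 MHz, 105.02 MHz, 127.54 MHz

Frequencies that alias to 11.26 MHz are k·fs ± 11.26 MHz for integer k ≥ 0.
k=0: 11.26 MHz.
k=1: 46.88 MHz, 69.4 MHz.
k=2: 105.02 MHz, 127.54 MHz.
k=3: 163.16 MHz, 185.68 MHz.
Within [60.68 MHz, 160.52 MHz]: 69.4 MHz, 105.02 MHz, 127.54 MHz.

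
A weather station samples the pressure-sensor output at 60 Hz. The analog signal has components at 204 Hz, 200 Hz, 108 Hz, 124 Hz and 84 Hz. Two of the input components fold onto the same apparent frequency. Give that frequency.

fs/2 = 30 Hz.
204 Hz mod fs = 24 Hz.
24 Hz ≤ fs/2 = 30 Hz, appears at 24 Hz.
200 Hz mod fs = 20 Hz.
20 Hz ≤ fs/2 = 30 Hz, appears at 20 Hz.
108 Hz mod fs = 48 Hz.
48 Hz > fs/2 = 30 Hz, folds to fs − 48 Hz = 12 Hz.
124 Hz mod fs = 4 Hz.
4 Hz ≤ fs/2 = 30 Hz, appears at 4 Hz.
84 Hz mod fs = 24 Hz.
24 Hz ≤ fs/2 = 30 Hz, appears at 24 Hz.
84 Hz and 204 Hz both map to 24 Hz.

24 Hz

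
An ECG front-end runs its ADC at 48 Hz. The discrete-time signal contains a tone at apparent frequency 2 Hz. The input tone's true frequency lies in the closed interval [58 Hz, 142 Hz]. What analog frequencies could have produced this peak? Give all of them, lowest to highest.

94 Hz, 98 Hz, 142 Hz

Frequencies that alias to 2 Hz are k·fs ± 2 Hz for integer k ≥ 0.
k=0: 2 Hz.
k=1: 46 Hz, 50 Hz.
k=2: 94 Hz, 98 Hz.
k=3: 142 Hz, 146 Hz.
k=4: 190 Hz, 194 Hz.
Within [58 Hz, 142 Hz]: 94 Hz, 98 Hz, 142 Hz.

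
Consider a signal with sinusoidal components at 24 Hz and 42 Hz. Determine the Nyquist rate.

84 Hz

Highest-frequency component: 42 Hz.
Nyquist rate = 2 × 42 Hz = 84 Hz.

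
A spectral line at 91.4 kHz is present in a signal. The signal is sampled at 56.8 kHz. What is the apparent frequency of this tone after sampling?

91.4 kHz mod fs = 34.6 kHz.
34.6 kHz > fs/2 = 28.4 kHz, folds to fs − 34.6 kHz = 22.2 kHz.

22.2 kHz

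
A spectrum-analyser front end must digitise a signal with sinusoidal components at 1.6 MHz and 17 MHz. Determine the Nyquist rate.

Highest-frequency component: 17 MHz.
Nyquist rate = 2 × 17 MHz = 34 MHz.

34 MHz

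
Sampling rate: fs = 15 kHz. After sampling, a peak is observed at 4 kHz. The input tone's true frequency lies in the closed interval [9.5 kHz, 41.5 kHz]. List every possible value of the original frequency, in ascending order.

11 kHz, 19 kHz, 26 kHz, 34 kHz, 41 kHz

Frequencies that alias to 4 kHz are k·fs ± 4 kHz for integer k ≥ 0.
k=0: 4 kHz.
k=1: 11 kHz, 19 kHz.
k=2: 26 kHz, 34 kHz.
k=3: 41 kHz, 49 kHz.
k=4: 56 kHz, 64 kHz.
Within [9.5 kHz, 41.5 kHz]: 11 kHz, 19 kHz, 26 kHz, 34 kHz, 41 kHz.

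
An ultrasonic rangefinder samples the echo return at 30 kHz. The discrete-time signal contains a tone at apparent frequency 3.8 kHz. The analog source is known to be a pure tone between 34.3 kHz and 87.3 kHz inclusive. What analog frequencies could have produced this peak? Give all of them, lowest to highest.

Frequencies that alias to 3.8 kHz are k·fs ± 3.8 kHz for integer k ≥ 0.
k=0: 3.8 kHz.
k=1: 26.2 kHz, 33.8 kHz.
k=2: 56.2 kHz, 63.8 kHz.
k=3: 86.2 kHz, 93.8 kHz.
k=4: 116.2 kHz, 123.8 kHz.
Within [34.3 kHz, 87.3 kHz]: 56.2 kHz, 63.8 kHz, 86.2 kHz.

56.2 kHz, 63.8 kHz, 86.2 kHz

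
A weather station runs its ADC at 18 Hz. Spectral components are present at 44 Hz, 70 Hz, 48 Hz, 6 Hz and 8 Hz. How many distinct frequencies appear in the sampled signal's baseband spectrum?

fs/2 = 9 Hz.
44 Hz mod fs = 8 Hz.
8 Hz ≤ fs/2 = 9 Hz, appears at 8 Hz.
70 Hz mod fs = 16 Hz.
16 Hz > fs/2 = 9 Hz, folds to fs − 16 Hz = 2 Hz.
48 Hz mod fs = 12 Hz.
12 Hz > fs/2 = 9 Hz, folds to fs − 12 Hz = 6 Hz.
6 Hz ≤ fs/2 = 9 Hz, passes unchanged.
8 Hz ≤ fs/2 = 9 Hz, passes unchanged.
Distinct values: {2 Hz, 6 Hz, 8 Hz} → 3.

3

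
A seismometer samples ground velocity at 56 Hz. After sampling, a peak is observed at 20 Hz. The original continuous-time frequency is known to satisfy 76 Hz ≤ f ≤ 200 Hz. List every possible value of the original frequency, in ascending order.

Frequencies that alias to 20 Hz are k·fs ± 20 Hz for integer k ≥ 0.
k=0: 20 Hz.
k=1: 36 Hz, 76 Hz.
k=2: 92 Hz, 132 Hz.
k=3: 148 Hz, 188 Hz.
k=4: 204 Hz, 244 Hz.
Within [76 Hz, 200 Hz]: 76 Hz, 92 Hz, 132 Hz, 148 Hz, 188 Hz.

76 Hz, 92 Hz, 132 Hz, 148 Hz, 188 Hz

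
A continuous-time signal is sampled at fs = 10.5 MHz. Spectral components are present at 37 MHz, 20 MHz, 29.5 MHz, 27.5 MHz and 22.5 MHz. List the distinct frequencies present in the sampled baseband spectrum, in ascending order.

fs/2 = 5.25 MHz.
37 MHz mod fs = 5.5 MHz.
5.5 MHz > fs/2 = 5.25 MHz, folds to fs − 5.5 MHz = 5 MHz.
20 MHz mod fs = 9.5 MHz.
9.5 MHz > fs/2 = 5.25 MHz, folds to fs − 9.5 MHz = 1 MHz.
29.5 MHz mod fs = 8.5 MHz.
8.5 MHz > fs/2 = 5.25 MHz, folds to fs − 8.5 MHz = 2 MHz.
27.5 MHz mod fs = 6.5 MHz.
6.5 MHz > fs/2 = 5.25 MHz, folds to fs − 6.5 MHz = 4 MHz.
22.5 MHz mod fs = 1.5 MHz.
1.5 MHz ≤ fs/2 = 5.25 MHz, appears at 1.5 MHz.
Distinct values: {1 MHz, 1.5 MHz, 2 MHz, 4 MHz, 5 MHz}.

1 MHz, 1.5 MHz, 2 MHz, 4 MHz, 5 MHz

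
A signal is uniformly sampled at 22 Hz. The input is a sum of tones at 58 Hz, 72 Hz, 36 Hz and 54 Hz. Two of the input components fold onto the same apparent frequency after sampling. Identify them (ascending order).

fs/2 = 11 Hz.
58 Hz mod fs = 14 Hz.
14 Hz > fs/2 = 11 Hz, folds to fs − 14 Hz = 8 Hz.
72 Hz mod fs = 6 Hz.
6 Hz ≤ fs/2 = 11 Hz, appears at 6 Hz.
36 Hz mod fs = 14 Hz.
14 Hz > fs/2 = 11 Hz, folds to fs − 14 Hz = 8 Hz.
54 Hz mod fs = 10 Hz.
10 Hz ≤ fs/2 = 11 Hz, appears at 10 Hz.
36 Hz and 58 Hz both map to 8 Hz.

36 Hz, 58 Hz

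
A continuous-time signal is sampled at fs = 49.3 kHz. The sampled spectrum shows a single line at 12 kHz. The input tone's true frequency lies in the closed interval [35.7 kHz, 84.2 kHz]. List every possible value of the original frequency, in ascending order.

Frequencies that alias to 12 kHz are k·fs ± 12 kHz for integer k ≥ 0.
k=0: 12 kHz.
k=1: 37.3 kHz, 61.3 kHz.
k=2: 86.6 kHz, 110.6 kHz.
Within [35.7 kHz, 84.2 kHz]: 37.3 kHz, 61.3 kHz.

37.3 kHz, 61.3 kHz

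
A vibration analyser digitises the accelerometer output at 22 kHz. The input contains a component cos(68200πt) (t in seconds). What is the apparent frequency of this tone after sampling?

ω = 68200π rad/s → f = ω/(2π) = 34100 Hz = 34.1 kHz.
34.1 kHz mod fs = 12.1 kHz.
12.1 kHz > fs/2 = 11 kHz, folds to fs − 12.1 kHz = 9.9 kHz.

9.9 kHz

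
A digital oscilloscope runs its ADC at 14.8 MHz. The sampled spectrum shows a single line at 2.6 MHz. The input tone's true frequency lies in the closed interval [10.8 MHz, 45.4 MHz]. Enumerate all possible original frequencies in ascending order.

12.2 MHz, 17.4 MHz, 27 MHz, 32.2 MHz, 41.8 MHz

Frequencies that alias to 2.6 MHz are k·fs ± 2.6 MHz for integer k ≥ 0.
k=0: 2.6 MHz.
k=1: 12.2 MHz, 17.4 MHz.
k=2: 27 MHz, 32.2 MHz.
k=3: 41.8 MHz, 47 MHz.
k=4: 56.6 MHz, 61.8 MHz.
Within [10.8 MHz, 45.4 MHz]: 12.2 MHz, 17.4 MHz, 27 MHz, 32.2 MHz, 41.8 MHz.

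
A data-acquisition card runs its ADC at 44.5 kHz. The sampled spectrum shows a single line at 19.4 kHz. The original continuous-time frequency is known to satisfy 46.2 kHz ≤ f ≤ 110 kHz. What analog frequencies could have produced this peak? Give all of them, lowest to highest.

63.9 kHz, 69.6 kHz, 108.4 kHz

Frequencies that alias to 19.4 kHz are k·fs ± 19.4 kHz for integer k ≥ 0.
k=0: 19.4 kHz.
k=1: 25.1 kHz, 63.9 kHz.
k=2: 69.6 kHz, 108.4 kHz.
k=3: 114.1 kHz, 152.9 kHz.
Within [46.2 kHz, 110 kHz]: 63.9 kHz, 69.6 kHz, 108.4 kHz.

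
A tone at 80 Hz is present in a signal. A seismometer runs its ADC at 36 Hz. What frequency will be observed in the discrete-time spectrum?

8 Hz

80 Hz mod fs = 8 Hz.
8 Hz ≤ fs/2 = 18 Hz, appears at 8 Hz.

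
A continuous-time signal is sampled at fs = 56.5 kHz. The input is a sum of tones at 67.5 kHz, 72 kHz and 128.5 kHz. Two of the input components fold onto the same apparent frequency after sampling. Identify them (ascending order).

72 kHz, 128.5 kHz

fs/2 = 28.25 kHz.
67.5 kHz mod fs = 11 kHz.
11 kHz ≤ fs/2 = 28.25 kHz, appears at 11 kHz.
72 kHz mod fs = 15.5 kHz.
15.5 kHz ≤ fs/2 = 28.25 kHz, appears at 15.5 kHz.
128.5 kHz mod fs = 15.5 kHz.
15.5 kHz ≤ fs/2 = 28.25 kHz, appears at 15.5 kHz.
72 kHz and 128.5 kHz both map to 15.5 kHz.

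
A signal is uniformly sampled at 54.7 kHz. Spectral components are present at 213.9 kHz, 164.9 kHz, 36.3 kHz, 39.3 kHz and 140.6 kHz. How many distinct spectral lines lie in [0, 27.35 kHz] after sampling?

fs/2 = 27.35 kHz.
213.9 kHz mod fs = 49.8 kHz.
49.8 kHz > fs/2 = 27.35 kHz, folds to fs − 49.8 kHz = 4.9 kHz.
164.9 kHz mod fs = 0.8 kHz.
0.8 kHz ≤ fs/2 = 27.35 kHz, appears at 0.8 kHz.
36.3 kHz > fs/2 = 27.35 kHz, folds to fs − 36.3 kHz = 18.4 kHz.
39.3 kHz > fs/2 = 27.35 kHz, folds to fs − 39.3 kHz = 15.4 kHz.
140.6 kHz mod fs = 31.2 kHz.
31.2 kHz > fs/2 = 27.35 kHz, folds to fs − 31.2 kHz = 23.5 kHz.
Distinct values: {0.8 kHz, 4.9 kHz, 15.4 kHz, 18.4 kHz, 23.5 kHz} → 5.

5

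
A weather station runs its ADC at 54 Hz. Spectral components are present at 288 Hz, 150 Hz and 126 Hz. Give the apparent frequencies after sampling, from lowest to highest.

fs/2 = 27 Hz.
288 Hz mod fs = 18 Hz.
18 Hz ≤ fs/2 = 27 Hz, appears at 18 Hz.
150 Hz mod fs = 42 Hz.
42 Hz > fs/2 = 27 Hz, folds to fs − 42 Hz = 12 Hz.
126 Hz mod fs = 18 Hz.
18 Hz ≤ fs/2 = 27 Hz, appears at 18 Hz.
Distinct values: {12 Hz, 18 Hz}.

12 Hz, 18 Hz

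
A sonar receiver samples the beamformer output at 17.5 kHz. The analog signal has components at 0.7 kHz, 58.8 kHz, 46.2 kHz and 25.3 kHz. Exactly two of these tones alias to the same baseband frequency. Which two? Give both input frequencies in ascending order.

fs/2 = 8.75 kHz.
0.7 kHz ≤ fs/2 = 8.75 kHz, passes unchanged.
58.8 kHz mod fs = 6.3 kHz.
6.3 kHz ≤ fs/2 = 8.75 kHz, appears at 6.3 kHz.
46.2 kHz mod fs = 11.2 kHz.
11.2 kHz > fs/2 = 8.75 kHz, folds to fs − 11.2 kHz = 6.3 kHz.
25.3 kHz mod fs = 7.8 kHz.
7.8 kHz ≤ fs/2 = 8.75 kHz, appears at 7.8 kHz.
46.2 kHz and 58.8 kHz both map to 6.3 kHz.

46.2 kHz, 58.8 kHz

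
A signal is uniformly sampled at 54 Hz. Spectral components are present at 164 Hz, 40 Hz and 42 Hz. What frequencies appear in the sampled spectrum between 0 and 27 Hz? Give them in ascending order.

2 Hz, 12 Hz, 14 Hz

fs/2 = 27 Hz.
164 Hz mod fs = 2 Hz.
2 Hz ≤ fs/2 = 27 Hz, appears at 2 Hz.
40 Hz > fs/2 = 27 Hz, folds to fs − 40 Hz = 14 Hz.
42 Hz > fs/2 = 27 Hz, folds to fs − 42 Hz = 12 Hz.
Distinct values: {2 Hz, 12 Hz, 14 Hz}.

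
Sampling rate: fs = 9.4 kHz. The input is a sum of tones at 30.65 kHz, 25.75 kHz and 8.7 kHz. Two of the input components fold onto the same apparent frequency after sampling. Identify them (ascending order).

fs/2 = 4.7 kHz.
30.65 kHz mod fs = 2.45 kHz.
2.45 kHz ≤ fs/2 = 4.7 kHz, appears at 2.45 kHz.
25.75 kHz mod fs = 6.95 kHz.
6.95 kHz > fs/2 = 4.7 kHz, folds to fs − 6.95 kHz = 2.45 kHz.
8.7 kHz > fs/2 = 4.7 kHz, folds to fs − 8.7 kHz = 0.7 kHz.
25.75 kHz and 30.65 kHz both map to 2.45 kHz.

25.75 kHz, 30.65 kHz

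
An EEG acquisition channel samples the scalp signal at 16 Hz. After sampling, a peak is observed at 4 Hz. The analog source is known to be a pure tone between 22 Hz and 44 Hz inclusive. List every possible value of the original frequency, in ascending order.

28 Hz, 36 Hz, 44 Hz

Frequencies that alias to 4 Hz are k·fs ± 4 Hz for integer k ≥ 0.
k=0: 4 Hz.
k=1: 12 Hz, 20 Hz.
k=2: 28 Hz, 36 Hz.
k=3: 44 Hz, 52 Hz.
k=4: 60 Hz, 68 Hz.
Within [22 Hz, 44 Hz]: 28 Hz, 36 Hz, 44 Hz.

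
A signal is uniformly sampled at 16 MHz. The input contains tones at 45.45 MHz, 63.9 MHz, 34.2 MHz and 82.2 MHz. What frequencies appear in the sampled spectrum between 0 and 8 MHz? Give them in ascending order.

0.1 MHz, 2.2 MHz, 2.55 MHz

fs/2 = 8 MHz.
45.45 MHz mod fs = 13.45 MHz.
13.45 MHz > fs/2 = 8 MHz, folds to fs − 13.45 MHz = 2.55 MHz.
63.9 MHz mod fs = 15.9 MHz.
15.9 MHz > fs/2 = 8 MHz, folds to fs − 15.9 MHz = 0.1 MHz.
34.2 MHz mod fs = 2.2 MHz.
2.2 MHz ≤ fs/2 = 8 MHz, appears at 2.2 MHz.
82.2 MHz mod fs = 2.2 MHz.
2.2 MHz ≤ fs/2 = 8 MHz, appears at 2.2 MHz.
Distinct values: {0.1 MHz, 2.2 MHz, 2.55 MHz}.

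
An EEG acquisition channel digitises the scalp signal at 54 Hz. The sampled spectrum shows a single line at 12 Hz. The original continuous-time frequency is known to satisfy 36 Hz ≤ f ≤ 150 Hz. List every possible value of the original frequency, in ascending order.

Frequencies that alias to 12 Hz are k·fs ± 12 Hz for integer k ≥ 0.
k=0: 12 Hz.
k=1: 42 Hz, 66 Hz.
k=2: 96 Hz, 120 Hz.
k=3: 150 Hz, 174 Hz.
k=4: 204 Hz, 228 Hz.
Within [36 Hz, 150 Hz]: 42 Hz, 66 Hz, 96 Hz, 120 Hz, 150 Hz.

42 Hz, 66 Hz, 96 Hz, 120 Hz, 150 Hz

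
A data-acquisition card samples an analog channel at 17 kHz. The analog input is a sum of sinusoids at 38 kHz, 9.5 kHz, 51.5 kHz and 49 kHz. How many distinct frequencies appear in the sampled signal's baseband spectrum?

4

fs/2 = 8.5 kHz.
38 kHz mod fs = 4 kHz.
4 kHz ≤ fs/2 = 8.5 kHz, appears at 4 kHz.
9.5 kHz > fs/2 = 8.5 kHz, folds to fs − 9.5 kHz = 7.5 kHz.
51.5 kHz mod fs = 0.5 kHz.
0.5 kHz ≤ fs/2 = 8.5 kHz, appears at 0.5 kHz.
49 kHz mod fs = 15 kHz.
15 kHz > fs/2 = 8.5 kHz, folds to fs − 15 kHz = 2 kHz.
Distinct values: {0.5 kHz, 2 kHz, 4 kHz, 7.5 kHz} → 4.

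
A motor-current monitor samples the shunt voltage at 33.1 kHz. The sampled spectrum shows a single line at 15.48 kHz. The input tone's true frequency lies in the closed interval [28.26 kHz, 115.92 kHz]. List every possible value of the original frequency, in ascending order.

48.58 kHz, 50.72 kHz, 81.68 kHz, 83.82 kHz, 114.78 kHz

Frequencies that alias to 15.48 kHz are k·fs ± 15.48 kHz for integer k ≥ 0.
k=0: 15.48 kHz.
k=1: 17.62 kHz, 48.58 kHz.
k=2: 50.72 kHz, 81.68 kHz.
k=3: 83.82 kHz, 114.78 kHz.
k=4: 116.92 kHz, 147.88 kHz.
Within [28.26 kHz, 115.92 kHz]: 48.58 kHz, 50.72 kHz, 81.68 kHz, 83.82 kHz, 114.78 kHz.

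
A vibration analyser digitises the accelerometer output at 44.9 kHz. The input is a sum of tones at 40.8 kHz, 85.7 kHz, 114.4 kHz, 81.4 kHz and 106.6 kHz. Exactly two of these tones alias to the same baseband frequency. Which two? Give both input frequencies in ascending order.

40.8 kHz, 85.7 kHz

fs/2 = 22.45 kHz.
40.8 kHz > fs/2 = 22.45 kHz, folds to fs − 40.8 kHz = 4.1 kHz.
85.7 kHz mod fs = 40.8 kHz.
40.8 kHz > fs/2 = 22.45 kHz, folds to fs − 40.8 kHz = 4.1 kHz.
114.4 kHz mod fs = 24.6 kHz.
24.6 kHz > fs/2 = 22.45 kHz, folds to fs − 24.6 kHz = 20.3 kHz.
81.4 kHz mod fs = 36.5 kHz.
36.5 kHz > fs/2 = 22.45 kHz, folds to fs − 36.5 kHz = 8.4 kHz.
106.6 kHz mod fs = 16.8 kHz.
16.8 kHz ≤ fs/2 = 22.45 kHz, appears at 16.8 kHz.
40.8 kHz and 85.7 kHz both map to 4.1 kHz.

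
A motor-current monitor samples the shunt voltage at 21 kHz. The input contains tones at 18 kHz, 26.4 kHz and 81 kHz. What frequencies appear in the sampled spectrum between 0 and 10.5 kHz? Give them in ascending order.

3 kHz, 5.4 kHz

fs/2 = 10.5 kHz.
18 kHz > fs/2 = 10.5 kHz, folds to fs − 18 kHz = 3 kHz.
26.4 kHz mod fs = 5.4 kHz.
5.4 kHz ≤ fs/2 = 10.5 kHz, appears at 5.4 kHz.
81 kHz mod fs = 18 kHz.
18 kHz > fs/2 = 10.5 kHz, folds to fs − 18 kHz = 3 kHz.
Distinct values: {3 kHz, 5.4 kHz}.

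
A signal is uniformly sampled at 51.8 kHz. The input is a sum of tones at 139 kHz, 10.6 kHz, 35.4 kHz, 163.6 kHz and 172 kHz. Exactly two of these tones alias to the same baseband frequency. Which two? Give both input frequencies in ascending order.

35.4 kHz, 139 kHz

fs/2 = 25.9 kHz.
139 kHz mod fs = 35.4 kHz.
35.4 kHz > fs/2 = 25.9 kHz, folds to fs − 35.4 kHz = 16.4 kHz.
10.6 kHz ≤ fs/2 = 25.9 kHz, passes unchanged.
35.4 kHz > fs/2 = 25.9 kHz, folds to fs − 35.4 kHz = 16.4 kHz.
163.6 kHz mod fs = 8.2 kHz.
8.2 kHz ≤ fs/2 = 25.9 kHz, appears at 8.2 kHz.
172 kHz mod fs = 16.6 kHz.
16.6 kHz ≤ fs/2 = 25.9 kHz, appears at 16.6 kHz.
35.4 kHz and 139 kHz both map to 16.4 kHz.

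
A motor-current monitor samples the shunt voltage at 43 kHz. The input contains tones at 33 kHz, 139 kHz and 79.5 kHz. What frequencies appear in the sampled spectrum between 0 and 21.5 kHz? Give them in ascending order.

fs/2 = 21.5 kHz.
33 kHz > fs/2 = 21.5 kHz, folds to fs − 33 kHz = 10 kHz.
139 kHz mod fs = 10 kHz.
10 kHz ≤ fs/2 = 21.5 kHz, appears at 10 kHz.
79.5 kHz mod fs = 36.5 kHz.
36.5 kHz > fs/2 = 21.5 kHz, folds to fs − 36.5 kHz = 6.5 kHz.
Distinct values: {6.5 kHz, 10 kHz}.

6.5 kHz, 10 kHz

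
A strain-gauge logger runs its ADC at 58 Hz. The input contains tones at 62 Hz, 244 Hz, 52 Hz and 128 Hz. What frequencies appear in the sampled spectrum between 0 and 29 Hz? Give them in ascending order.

fs/2 = 29 Hz.
62 Hz mod fs = 4 Hz.
4 Hz ≤ fs/2 = 29 Hz, appears at 4 Hz.
244 Hz mod fs = 12 Hz.
12 Hz ≤ fs/2 = 29 Hz, appears at 12 Hz.
52 Hz > fs/2 = 29 Hz, folds to fs − 52 Hz = 6 Hz.
128 Hz mod fs = 12 Hz.
12 Hz ≤ fs/2 = 29 Hz, appears at 12 Hz.
Distinct values: {4 Hz, 6 Hz, 12 Hz}.

4 Hz, 6 Hz, 12 Hz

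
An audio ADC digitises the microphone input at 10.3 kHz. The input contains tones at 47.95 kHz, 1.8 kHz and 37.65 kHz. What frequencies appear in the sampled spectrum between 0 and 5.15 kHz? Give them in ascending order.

fs/2 = 5.15 kHz.
47.95 kHz mod fs = 6.75 kHz.
6.75 kHz > fs/2 = 5.15 kHz, folds to fs − 6.75 kHz = 3.55 kHz.
1.8 kHz ≤ fs/2 = 5.15 kHz, passes unchanged.
37.65 kHz mod fs = 6.75 kHz.
6.75 kHz > fs/2 = 5.15 kHz, folds to fs − 6.75 kHz = 3.55 kHz.
Distinct values: {1.8 kHz, 3.55 kHz}.

1.8 kHz, 3.55 kHz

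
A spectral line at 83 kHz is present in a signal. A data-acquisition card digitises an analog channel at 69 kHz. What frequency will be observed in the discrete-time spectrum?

14 kHz

83 kHz mod fs = 14 kHz.
14 kHz ≤ fs/2 = 34.5 kHz, appears at 14 kHz.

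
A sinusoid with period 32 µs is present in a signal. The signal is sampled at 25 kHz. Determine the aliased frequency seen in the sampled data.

T = 32 µs → f = 1/T = 31.25 kHz.
31.25 kHz mod fs = 6.25 kHz.
6.25 kHz ≤ fs/2 = 12.5 kHz, appears at 6.25 kHz.

6.25 kHz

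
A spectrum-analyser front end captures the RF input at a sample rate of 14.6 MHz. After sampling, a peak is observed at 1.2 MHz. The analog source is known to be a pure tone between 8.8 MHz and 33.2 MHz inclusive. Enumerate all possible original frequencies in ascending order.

Frequencies that alias to 1.2 MHz are k·fs ± 1.2 MHz for integer k ≥ 0.
k=0: 1.2 MHz.
k=1: 13.4 MHz, 15.8 MHz.
k=2: 28 MHz, 30.4 MHz.
k=3: 42.6 MHz, 45 MHz.
Within [8.8 MHz, 33.2 MHz]: 13.4 MHz, 15.8 MHz, 28 MHz, 30.4 MHz.

13.4 MHz, 15.8 MHz, 28 MHz, 30.4 MHz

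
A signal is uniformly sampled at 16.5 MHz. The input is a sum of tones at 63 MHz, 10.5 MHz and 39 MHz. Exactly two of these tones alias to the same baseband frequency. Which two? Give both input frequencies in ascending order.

fs/2 = 8.25 MHz.
63 MHz mod fs = 13.5 MHz.
13.5 MHz > fs/2 = 8.25 MHz, folds to fs − 13.5 MHz = 3 MHz.
10.5 MHz > fs/2 = 8.25 MHz, folds to fs − 10.5 MHz = 6 MHz.
39 MHz mod fs = 6 MHz.
6 MHz ≤ fs/2 = 8.25 MHz, appears at 6 MHz.
10.5 MHz and 39 MHz both map to 6 MHz.

10.5 MHz, 39 MHz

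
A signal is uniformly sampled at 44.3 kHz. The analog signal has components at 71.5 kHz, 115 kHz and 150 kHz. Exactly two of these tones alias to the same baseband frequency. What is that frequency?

fs/2 = 22.15 kHz.
71.5 kHz mod fs = 27.2 kHz.
27.2 kHz > fs/2 = 22.15 kHz, folds to fs − 27.2 kHz = 17.1 kHz.
115 kHz mod fs = 26.4 kHz.
26.4 kHz > fs/2 = 22.15 kHz, folds to fs − 26.4 kHz = 17.9 kHz.
150 kHz mod fs = 17.1 kHz.
17.1 kHz ≤ fs/2 = 22.15 kHz, appears at 17.1 kHz.
71.5 kHz and 150 kHz both map to 17.1 kHz.

17.1 kHz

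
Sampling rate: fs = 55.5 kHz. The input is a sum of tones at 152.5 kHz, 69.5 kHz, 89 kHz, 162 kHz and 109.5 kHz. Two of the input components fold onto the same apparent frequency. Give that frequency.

14 kHz

fs/2 = 27.75 kHz.
152.5 kHz mod fs = 41.5 kHz.
41.5 kHz > fs/2 = 27.75 kHz, folds to fs − 41.5 kHz = 14 kHz.
69.5 kHz mod fs = 14 kHz.
14 kHz ≤ fs/2 = 27.75 kHz, appears at 14 kHz.
89 kHz mod fs = 33.5 kHz.
33.5 kHz > fs/2 = 27.75 kHz, folds to fs − 33.5 kHz = 22 kHz.
162 kHz mod fs = 51 kHz.
51 kHz > fs/2 = 27.75 kHz, folds to fs − 51 kHz = 4.5 kHz.
109.5 kHz mod fs = 54 kHz.
54 kHz > fs/2 = 27.75 kHz, folds to fs − 54 kHz = 1.5 kHz.
69.5 kHz and 152.5 kHz both map to 14 kHz.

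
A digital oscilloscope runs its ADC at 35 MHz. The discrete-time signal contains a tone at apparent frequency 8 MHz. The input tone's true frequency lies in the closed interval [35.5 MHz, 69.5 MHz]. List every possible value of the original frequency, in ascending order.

Frequencies that alias to 8 MHz are k·fs ± 8 MHz for integer k ≥ 0.
k=0: 8 MHz.
k=1: 27 MHz, 43 MHz.
k=2: 62 MHz, 78 MHz.
k=3: 97 MHz, 113 MHz.
Within [35.5 MHz, 69.5 MHz]: 43 MHz, 62 MHz.

43 MHz, 62 MHz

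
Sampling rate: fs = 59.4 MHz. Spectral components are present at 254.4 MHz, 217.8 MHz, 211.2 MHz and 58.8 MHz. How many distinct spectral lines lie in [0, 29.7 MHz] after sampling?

4

fs/2 = 29.7 MHz.
254.4 MHz mod fs = 16.8 MHz.
16.8 MHz ≤ fs/2 = 29.7 MHz, appears at 16.8 MHz.
217.8 MHz mod fs = 39.6 MHz.
39.6 MHz > fs/2 = 29.7 MHz, folds to fs − 39.6 MHz = 19.8 MHz.
211.2 MHz mod fs = 33 MHz.
33 MHz > fs/2 = 29.7 MHz, folds to fs − 33 MHz = 26.4 MHz.
58.8 MHz > fs/2 = 29.7 MHz, folds to fs − 58.8 MHz = 0.6 MHz.
Distinct values: {0.6 MHz, 16.8 MHz, 19.8 MHz, 26.4 MHz} → 4.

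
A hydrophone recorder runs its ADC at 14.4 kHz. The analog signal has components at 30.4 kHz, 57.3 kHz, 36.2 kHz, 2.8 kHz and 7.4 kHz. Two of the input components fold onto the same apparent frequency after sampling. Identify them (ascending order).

7.4 kHz, 36.2 kHz

fs/2 = 7.2 kHz.
30.4 kHz mod fs = 1.6 kHz.
1.6 kHz ≤ fs/2 = 7.2 kHz, appears at 1.6 kHz.
57.3 kHz mod fs = 14.1 kHz.
14.1 kHz > fs/2 = 7.2 kHz, folds to fs − 14.1 kHz = 0.3 kHz.
36.2 kHz mod fs = 7.4 kHz.
7.4 kHz > fs/2 = 7.2 kHz, folds to fs − 7.4 kHz = 7 kHz.
2.8 kHz ≤ fs/2 = 7.2 kHz, passes unchanged.
7.4 kHz > fs/2 = 7.2 kHz, folds to fs − 7.4 kHz = 7 kHz.
7.4 kHz and 36.2 kHz both map to 7 kHz.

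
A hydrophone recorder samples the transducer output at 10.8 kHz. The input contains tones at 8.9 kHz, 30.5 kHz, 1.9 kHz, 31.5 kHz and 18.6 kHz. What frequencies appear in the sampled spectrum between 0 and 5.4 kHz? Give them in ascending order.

fs/2 = 5.4 kHz.
8.9 kHz > fs/2 = 5.4 kHz, folds to fs − 8.9 kHz = 1.9 kHz.
30.5 kHz mod fs = 8.9 kHz.
8.9 kHz > fs/2 = 5.4 kHz, folds to fs − 8.9 kHz = 1.9 kHz.
1.9 kHz ≤ fs/2 = 5.4 kHz, passes unchanged.
31.5 kHz mod fs = 9.9 kHz.
9.9 kHz > fs/2 = 5.4 kHz, folds to fs − 9.9 kHz = 0.9 kHz.
18.6 kHz mod fs = 7.8 kHz.
7.8 kHz > fs/2 = 5.4 kHz, folds to fs − 7.8 kHz = 3 kHz.
Distinct values: {0.9 kHz, 1.9 kHz, 3 kHz}.

0.9 kHz, 1.9 kHz, 3 kHz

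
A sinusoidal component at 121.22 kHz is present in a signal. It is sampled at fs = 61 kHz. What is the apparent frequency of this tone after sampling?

0.78 kHz

121.22 kHz mod fs = 60.22 kHz.
60.22 kHz > fs/2 = 30.5 kHz, folds to fs − 60.22 kHz = 0.78 kHz.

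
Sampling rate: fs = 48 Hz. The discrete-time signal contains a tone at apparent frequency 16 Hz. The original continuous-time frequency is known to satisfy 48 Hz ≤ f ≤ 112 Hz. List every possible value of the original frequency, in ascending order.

64 Hz, 80 Hz, 112 Hz

Frequencies that alias to 16 Hz are k·fs ± 16 Hz for integer k ≥ 0.
k=0: 16 Hz.
k=1: 32 Hz, 64 Hz.
k=2: 80 Hz, 112 Hz.
k=3: 128 Hz, 160 Hz.
Within [48 Hz, 112 Hz]: 64 Hz, 80 Hz, 112 Hz.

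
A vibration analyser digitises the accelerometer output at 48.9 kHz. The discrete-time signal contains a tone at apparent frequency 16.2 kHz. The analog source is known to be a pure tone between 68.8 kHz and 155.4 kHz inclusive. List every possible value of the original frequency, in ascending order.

Frequencies that alias to 16.2 kHz are k·fs ± 16.2 kHz for integer k ≥ 0.
k=0: 16.2 kHz.
k=1: 32.7 kHz, 65.1 kHz.
k=2: 81.6 kHz, 114 kHz.
k=3: 130.5 kHz, 162.9 kHz.
k=4: 179.4 kHz, 211.8 kHz.
Within [68.8 kHz, 155.4 kHz]: 81.6 kHz, 114 kHz, 130.5 kHz.

81.6 kHz, 114 kHz, 130.5 kHz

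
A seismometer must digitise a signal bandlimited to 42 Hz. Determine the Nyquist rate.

84 Hz

Nyquist rate = 2 × 42 Hz = 84 Hz.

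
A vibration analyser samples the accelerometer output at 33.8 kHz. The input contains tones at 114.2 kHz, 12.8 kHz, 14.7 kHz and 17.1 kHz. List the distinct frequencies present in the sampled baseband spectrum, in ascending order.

12.8 kHz, 14.7 kHz, 16.7 kHz

fs/2 = 16.9 kHz.
114.2 kHz mod fs = 12.8 kHz.
12.8 kHz ≤ fs/2 = 16.9 kHz, appears at 12.8 kHz.
12.8 kHz ≤ fs/2 = 16.9 kHz, passes unchanged.
14.7 kHz ≤ fs/2 = 16.9 kHz, passes unchanged.
17.1 kHz > fs/2 = 16.9 kHz, folds to fs − 17.1 kHz = 16.7 kHz.
Distinct values: {12.8 kHz, 14.7 kHz, 16.7 kHz}.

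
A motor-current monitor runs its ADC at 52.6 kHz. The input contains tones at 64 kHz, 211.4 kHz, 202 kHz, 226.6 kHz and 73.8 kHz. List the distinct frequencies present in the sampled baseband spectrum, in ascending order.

1 kHz, 8.4 kHz, 11.4 kHz, 16.2 kHz, 21.2 kHz

fs/2 = 26.3 kHz.
64 kHz mod fs = 11.4 kHz.
11.4 kHz ≤ fs/2 = 26.3 kHz, appears at 11.4 kHz.
211.4 kHz mod fs = 1 kHz.
1 kHz ≤ fs/2 = 26.3 kHz, appears at 1 kHz.
202 kHz mod fs = 44.2 kHz.
44.2 kHz > fs/2 = 26.3 kHz, folds to fs − 44.2 kHz = 8.4 kHz.
226.6 kHz mod fs = 16.2 kHz.
16.2 kHz ≤ fs/2 = 26.3 kHz, appears at 16.2 kHz.
73.8 kHz mod fs = 21.2 kHz.
21.2 kHz ≤ fs/2 = 26.3 kHz, appears at 21.2 kHz.
Distinct values: {1 kHz, 8.4 kHz, 11.4 kHz, 16.2 kHz, 21.2 kHz}.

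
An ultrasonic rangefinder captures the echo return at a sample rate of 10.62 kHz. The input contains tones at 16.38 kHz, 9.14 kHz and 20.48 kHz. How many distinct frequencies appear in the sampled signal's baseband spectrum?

fs/2 = 5.31 kHz.
16.38 kHz mod fs = 5.76 kHz.
5.76 kHz > fs/2 = 5.31 kHz, folds to fs − 5.76 kHz = 4.86 kHz.
9.14 kHz > fs/2 = 5.31 kHz, folds to fs − 9.14 kHz = 1.48 kHz.
20.48 kHz mod fs = 9.86 kHz.
9.86 kHz > fs/2 = 5.31 kHz, folds to fs − 9.86 kHz = 0.76 kHz.
Distinct values: {0.76 kHz, 1.48 kHz, 4.86 kHz} → 3.

3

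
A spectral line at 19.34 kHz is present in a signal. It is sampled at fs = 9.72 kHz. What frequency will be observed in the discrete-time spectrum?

0.1 kHz

19.34 kHz mod fs = 9.62 kHz.
9.62 kHz > fs/2 = 4.86 kHz, folds to fs − 9.62 kHz = 0.1 kHz.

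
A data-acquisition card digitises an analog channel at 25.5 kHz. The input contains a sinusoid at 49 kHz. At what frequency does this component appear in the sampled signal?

2 kHz

49 kHz mod fs = 23.5 kHz.
23.5 kHz > fs/2 = 12.75 kHz, folds to fs − 23.5 kHz = 2 kHz.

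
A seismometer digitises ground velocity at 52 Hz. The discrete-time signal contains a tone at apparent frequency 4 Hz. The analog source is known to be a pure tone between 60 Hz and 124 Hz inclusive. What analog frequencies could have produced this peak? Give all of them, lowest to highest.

100 Hz, 108 Hz

Frequencies that alias to 4 Hz are k·fs ± 4 Hz for integer k ≥ 0.
k=0: 4 Hz.
k=1: 48 Hz, 56 Hz.
k=2: 100 Hz, 108 Hz.
k=3: 152 Hz, 160 Hz.
Within [60 Hz, 124 Hz]: 100 Hz, 108 Hz.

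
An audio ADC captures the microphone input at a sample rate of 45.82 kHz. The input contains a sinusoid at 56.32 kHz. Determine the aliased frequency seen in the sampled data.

10.5 kHz

56.32 kHz mod fs = 10.5 kHz.
10.5 kHz ≤ fs/2 = 22.91 kHz, appears at 10.5 kHz.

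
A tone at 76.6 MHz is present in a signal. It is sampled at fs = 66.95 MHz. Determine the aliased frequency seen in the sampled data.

9.65 MHz

76.6 MHz mod fs = 9.65 MHz.
9.65 MHz ≤ fs/2 = 33.475 MHz, appears at 9.65 MHz.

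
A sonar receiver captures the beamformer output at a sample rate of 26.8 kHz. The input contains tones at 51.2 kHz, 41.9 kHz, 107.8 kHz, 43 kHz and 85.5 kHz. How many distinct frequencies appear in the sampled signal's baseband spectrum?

fs/2 = 13.4 kHz.
51.2 kHz mod fs = 24.4 kHz.
24.4 kHz > fs/2 = 13.4 kHz, folds to fs − 24.4 kHz = 2.4 kHz.
41.9 kHz mod fs = 15.1 kHz.
15.1 kHz > fs/2 = 13.4 kHz, folds to fs − 15.1 kHz = 11.7 kHz.
107.8 kHz mod fs = 0.6 kHz.
0.6 kHz ≤ fs/2 = 13.4 kHz, appears at 0.6 kHz.
43 kHz mod fs = 16.2 kHz.
16.2 kHz > fs/2 = 13.4 kHz, folds to fs − 16.2 kHz = 10.6 kHz.
85.5 kHz mod fs = 5.1 kHz.
5.1 kHz ≤ fs/2 = 13.4 kHz, appears at 5.1 kHz.
Distinct values: {0.6 kHz, 2.4 kHz, 5.1 kHz, 10.6 kHz, 11.7 kHz} → 5.

5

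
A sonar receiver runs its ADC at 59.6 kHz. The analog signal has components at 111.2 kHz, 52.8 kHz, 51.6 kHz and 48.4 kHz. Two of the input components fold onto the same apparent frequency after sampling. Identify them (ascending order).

51.6 kHz, 111.2 kHz

fs/2 = 29.8 kHz.
111.2 kHz mod fs = 51.6 kHz.
51.6 kHz > fs/2 = 29.8 kHz, folds to fs − 51.6 kHz = 8 kHz.
52.8 kHz > fs/2 = 29.8 kHz, folds to fs − 52.8 kHz = 6.8 kHz.
51.6 kHz > fs/2 = 29.8 kHz, folds to fs − 51.6 kHz = 8 kHz.
48.4 kHz > fs/2 = 29.8 kHz, folds to fs − 48.4 kHz = 11.2 kHz.
51.6 kHz and 111.2 kHz both map to 8 kHz.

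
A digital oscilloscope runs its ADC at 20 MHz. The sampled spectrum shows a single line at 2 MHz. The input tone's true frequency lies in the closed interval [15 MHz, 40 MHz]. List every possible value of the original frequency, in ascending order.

18 MHz, 22 MHz, 38 MHz

Frequencies that alias to 2 MHz are k·fs ± 2 MHz for integer k ≥ 0.
k=0: 2 MHz.
k=1: 18 MHz, 22 MHz.
k=2: 38 MHz, 42 MHz.
k=3: 58 MHz, 62 MHz.
Within [15 MHz, 40 MHz]: 18 MHz, 22 MHz, 38 MHz.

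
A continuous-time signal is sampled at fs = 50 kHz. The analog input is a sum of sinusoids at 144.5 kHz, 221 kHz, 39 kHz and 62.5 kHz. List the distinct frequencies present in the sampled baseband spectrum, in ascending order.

5.5 kHz, 11 kHz, 12.5 kHz, 21 kHz

fs/2 = 25 kHz.
144.5 kHz mod fs = 44.5 kHz.
44.5 kHz > fs/2 = 25 kHz, folds to fs − 44.5 kHz = 5.5 kHz.
221 kHz mod fs = 21 kHz.
21 kHz ≤ fs/2 = 25 kHz, appears at 21 kHz.
39 kHz > fs/2 = 25 kHz, folds to fs − 39 kHz = 11 kHz.
62.5 kHz mod fs = 12.5 kHz.
12.5 kHz ≤ fs/2 = 25 kHz, appears at 12.5 kHz.
Distinct values: {5.5 kHz, 11 kHz, 12.5 kHz, 21 kHz}.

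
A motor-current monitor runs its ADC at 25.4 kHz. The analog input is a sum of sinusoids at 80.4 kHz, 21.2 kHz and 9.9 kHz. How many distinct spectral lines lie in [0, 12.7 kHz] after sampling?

2

fs/2 = 12.7 kHz.
80.4 kHz mod fs = 4.2 kHz.
4.2 kHz ≤ fs/2 = 12.7 kHz, appears at 4.2 kHz.
21.2 kHz > fs/2 = 12.7 kHz, folds to fs − 21.2 kHz = 4.2 kHz.
9.9 kHz ≤ fs/2 = 12.7 kHz, passes unchanged.
Distinct values: {4.2 kHz, 9.9 kHz} → 2.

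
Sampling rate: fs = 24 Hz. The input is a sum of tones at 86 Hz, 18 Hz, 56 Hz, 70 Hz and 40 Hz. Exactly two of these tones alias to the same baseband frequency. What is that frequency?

8 Hz

fs/2 = 12 Hz.
86 Hz mod fs = 14 Hz.
14 Hz > fs/2 = 12 Hz, folds to fs − 14 Hz = 10 Hz.
18 Hz > fs/2 = 12 Hz, folds to fs − 18 Hz = 6 Hz.
56 Hz mod fs = 8 Hz.
8 Hz ≤ fs/2 = 12 Hz, appears at 8 Hz.
70 Hz mod fs = 22 Hz.
22 Hz > fs/2 = 12 Hz, folds to fs − 22 Hz = 2 Hz.
40 Hz mod fs = 16 Hz.
16 Hz > fs/2 = 12 Hz, folds to fs − 16 Hz = 8 Hz.
40 Hz and 56 Hz both map to 8 Hz.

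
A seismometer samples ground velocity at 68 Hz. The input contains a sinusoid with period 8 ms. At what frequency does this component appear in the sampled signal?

T = 8 ms → f = 1/T = 125 Hz.
125 Hz mod fs = 57 Hz.
57 Hz > fs/2 = 34 Hz, folds to fs − 57 Hz = 11 Hz.

11 Hz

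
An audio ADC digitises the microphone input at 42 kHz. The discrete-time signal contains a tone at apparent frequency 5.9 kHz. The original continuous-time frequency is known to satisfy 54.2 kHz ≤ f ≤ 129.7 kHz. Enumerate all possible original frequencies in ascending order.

Frequencies that alias to 5.9 kHz are k·fs ± 5.9 kHz for integer k ≥ 0.
k=0: 5.9 kHz.
k=1: 36.1 kHz, 47.9 kHz.
k=2: 78.1 kHz, 89.9 kHz.
k=3: 120.1 kHz, 131.9 kHz.
k=4: 162.1 kHz, 173.9 kHz.
Within [54.2 kHz, 129.7 kHz]: 78.1 kHz, 89.9 kHz, 120.1 kHz.

78.1 kHz, 89.9 kHz, 120.1 kHz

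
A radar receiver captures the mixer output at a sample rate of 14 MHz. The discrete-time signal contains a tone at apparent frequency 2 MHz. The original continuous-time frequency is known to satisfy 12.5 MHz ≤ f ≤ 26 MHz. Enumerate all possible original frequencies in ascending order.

Frequencies that alias to 2 MHz are k·fs ± 2 MHz for integer k ≥ 0.
k=0: 2 MHz.
k=1: 12 MHz, 16 MHz.
k=2: 26 MHz, 30 MHz.
k=3: 40 MHz, 44 MHz.
Within [12.5 MHz, 26 MHz]: 16 MHz, 26 MHz.

16 MHz, 26 MHz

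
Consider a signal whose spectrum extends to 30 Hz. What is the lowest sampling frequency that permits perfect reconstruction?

60 Hz

Nyquist rate = 2 × 30 Hz = 60 Hz.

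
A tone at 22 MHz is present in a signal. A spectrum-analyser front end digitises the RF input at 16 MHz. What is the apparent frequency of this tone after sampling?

6 MHz

22 MHz mod fs = 6 MHz.
6 MHz ≤ fs/2 = 8 MHz, appears at 6 MHz.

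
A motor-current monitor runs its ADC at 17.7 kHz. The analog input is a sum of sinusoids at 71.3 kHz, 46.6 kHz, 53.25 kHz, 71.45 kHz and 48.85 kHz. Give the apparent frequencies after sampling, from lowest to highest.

0.15 kHz, 0.5 kHz, 0.65 kHz, 4.25 kHz, 6.5 kHz

fs/2 = 8.85 kHz.
71.3 kHz mod fs = 0.5 kHz.
0.5 kHz ≤ fs/2 = 8.85 kHz, appears at 0.5 kHz.
46.6 kHz mod fs = 11.2 kHz.
11.2 kHz > fs/2 = 8.85 kHz, folds to fs − 11.2 kHz = 6.5 kHz.
53.25 kHz mod fs = 0.15 kHz.
0.15 kHz ≤ fs/2 = 8.85 kHz, appears at 0.15 kHz.
71.45 kHz mod fs = 0.65 kHz.
0.65 kHz ≤ fs/2 = 8.85 kHz, appears at 0.65 kHz.
48.85 kHz mod fs = 13.45 kHz.
13.45 kHz > fs/2 = 8.85 kHz, folds to fs − 13.45 kHz = 4.25 kHz.
Distinct values: {0.15 kHz, 0.5 kHz, 0.65 kHz, 4.25 kHz, 6.5 kHz}.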